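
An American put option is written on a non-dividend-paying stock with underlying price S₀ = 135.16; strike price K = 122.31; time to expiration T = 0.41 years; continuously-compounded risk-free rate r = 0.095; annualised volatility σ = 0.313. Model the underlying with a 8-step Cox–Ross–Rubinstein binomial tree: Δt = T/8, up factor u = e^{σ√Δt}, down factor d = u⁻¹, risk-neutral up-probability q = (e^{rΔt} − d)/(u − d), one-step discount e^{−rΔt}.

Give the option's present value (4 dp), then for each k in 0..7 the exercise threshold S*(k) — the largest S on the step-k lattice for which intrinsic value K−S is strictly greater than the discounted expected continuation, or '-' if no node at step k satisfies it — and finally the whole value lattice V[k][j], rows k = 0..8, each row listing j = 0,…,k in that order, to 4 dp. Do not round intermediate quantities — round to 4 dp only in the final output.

price = 4.0200
boundary = - - - - 101.8016 94.8377 101.8016 109.2768
tree:
4.0200
6.3259 1.9012
9.6888 3.2402 0.6668
14.3695 5.4022 1.2486 0.1289
20.5084 8.7632 2.3096 0.2680 0.0000
27.4723 13.7236 4.2063 0.5573 0.0000 0.0000
33.9598 20.5084 7.5071 1.1587 0.0000 0.0000 0.0000
40.0035 27.4723 13.0332 2.4091 0.0000 0.0000 0.0000 0.0000
45.6337 33.9598 20.5084 5.0091 0.0000 0.0000 0.0000 0.0000 0.0000

Δt=0.05125, u=1.07343, d=0.93159, q=0.51670, disc=e^(-rΔt)=0.99514
k=8 terminal: V=max(K-S,0) → 45.6337 33.9598 20.5084 5.0091 0.0000 0.0000 0.0000 0.0000 0.0000
k=7: j=0 S=82.3065 intr=40.0035 cont=39.4094 V=40.0035[EX]; j=1 S=94.8377 intr=27.4723 cont=26.8782 V=27.4723[EX]; j=2 S=109.2768 intr=13.0332 cont=12.4392 V=13.0332[EX]; j=3 S=125.9142 intr=0.0000 cont=2.4091 V=2.4091[hold]; j=4 S=145.0847 intr=0.0000 cont=0.0000 V=0.0000[hold]; j=5 S=167.1739 intr=0.0000 cont=0.0000 V=0.0000[hold]; j=6 S=192.6261 intr=0.0000 cont=0.0000 V=0.0000[hold]; j=7 S=221.9535 intr=0.0000 cont=0.0000 V=0.0000[hold]  S*(7)=109.2768
k=6: j=0 S=88.3502 intr=33.9598 cont=33.3657 V=33.9598[EX]; j=1 S=101.8016 intr=20.5084 cont=19.9144 V=20.5084[EX]; j=2 S=117.3009 intr=5.0091 cont=7.5071 V=7.5071[hold]; j=3 S=135.1600 intr=0.0000 cont=1.1587 V=1.1587[hold]; j=4 S=155.7381 intr=0.0000 cont=0.0000 V=0.0000[hold]; j=5 S=179.4493 intr=0.0000 cont=0.0000 V=0.0000[hold]; j=6 S=206.7705 intr=0.0000 cont=0.0000 V=0.0000[hold]  S*(6)=101.8016
k=5: j=0 S=94.8377 intr=27.4723 cont=26.8782 V=27.4723[EX]; j=1 S=109.2768 intr=13.0332 cont=13.7236 V=13.7236[hold]; j=2 S=125.9142 intr=0.0000 cont=4.2063 V=4.2063[hold]; j=3 S=145.0847 intr=0.0000 cont=0.5573 V=0.5573[hold]; j=4 S=167.1739 intr=0.0000 cont=0.0000 V=0.0000[hold]; j=5 S=192.6261 intr=0.0000 cont=0.0000 V=0.0000[hold]  S*(5)=94.8377
k=4: j=0 S=101.8016 intr=20.5084 cont=20.2694 V=20.5084[EX]; j=1 S=117.3009 intr=5.0091 cont=8.7632 V=8.7632[hold]; j=2 S=135.1600 intr=0.0000 cont=2.3096 V=2.3096[hold]; j=3 S=155.7381 intr=0.0000 cont=0.2680 V=0.2680[hold]; j=4 S=179.4493 intr=0.0000 cont=0.0000 V=0.0000[hold]  S*(4)=101.8016
k=3: j=0 S=109.2768 intr=13.0332 cont=14.3695 V=14.3695[hold]; j=1 S=125.9142 intr=0.0000 cont=5.4022 V=5.4022[hold]; j=2 S=145.0847 intr=0.0000 cont=1.2486 V=1.2486[hold]; j=3 S=167.1739 intr=0.0000 cont=0.1289 V=0.1289[hold]  S*(3)=-
k=2: j=0 S=117.3009 intr=5.0091 cont=9.6888 V=9.6888[hold]; j=1 S=135.1600 intr=0.0000 cont=3.2402 V=3.2402[hold]; j=2 S=155.7381 intr=0.0000 cont=0.6668 V=0.6668[hold]  S*(2)=-
k=1: j=0 S=125.9142 intr=0.0000 cont=6.3259 V=6.3259[hold]; j=1 S=145.0847 intr=0.0000 cont=1.9012 V=1.9012[hold]  S*(1)=-
k=0: j=0 S=135.1600 intr=0.0000 cont=4.0200 V=4.0200[hold]  S*(0)=-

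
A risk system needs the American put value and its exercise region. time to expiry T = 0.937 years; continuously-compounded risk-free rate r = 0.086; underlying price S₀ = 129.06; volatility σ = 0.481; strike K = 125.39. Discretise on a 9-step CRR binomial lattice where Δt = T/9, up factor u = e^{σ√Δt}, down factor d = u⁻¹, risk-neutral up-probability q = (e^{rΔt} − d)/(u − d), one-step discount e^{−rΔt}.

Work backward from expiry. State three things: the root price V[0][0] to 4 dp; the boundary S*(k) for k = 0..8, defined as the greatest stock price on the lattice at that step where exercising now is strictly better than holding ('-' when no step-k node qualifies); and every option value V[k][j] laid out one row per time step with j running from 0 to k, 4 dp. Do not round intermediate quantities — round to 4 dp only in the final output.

price = 17.9930
boundary = - - - 81.0183 69.3714 81.0183 69.3714 81.0183 94.6207
tree:
17.9930
25.0386 10.9941
33.8656 16.3157 5.6600
44.3717 23.5580 9.0813 2.2048
56.0186 32.9405 14.2301 3.8918 0.4904
65.9912 44.3717 21.6537 6.7688 0.9704 0.0000
74.5302 56.0186 31.7494 11.5491 1.9204 0.0000 0.0000
81.8416 65.9912 44.3717 19.2017 3.8004 0.0000 0.0000 0.0000
88.1020 74.5302 56.0186 30.7693 7.5208 0.0000 0.0000 0.0000 0.0000
93.4624 81.8416 65.9912 44.3717 14.8832 0.0000 0.0000 0.0000 0.0000 0.0000

params: Δt=0.10411 u=1.16789 d=0.85624 q=0.49014 e^(-rΔt)=0.99109
t_9 payoffs: 93.4624 81.8416 65.9912 44.3717 14.8832 0.0000 0.0000 0.0000 0.0000 0.0000
t_8: node(8,0) S=37.2880 payoff=88.1020 vs cont=86.9843 → 88.1020 [stop]  node(8,1) S=50.8598 payoff=74.5302 vs cont=73.4125 → 74.5302 [stop]  node(8,2) S=69.3714 payoff=56.0186 vs cont=54.9009 → 56.0186 [stop]  node(8,3) S=94.6207 payoff=30.7693 vs cont=29.6516 → 30.7693 [stop]  node(8,4) S=129.0600 payoff=0.0000 vs cont=7.5208 → 7.5208 [wait]  node(8,5) S=176.0343 payoff=0.0000 vs cont=0.0000 → 0.0000 [wait]  node(8,6) S=240.1059 payoff=0.0000 vs cont=0.0000 → 0.0000 [wait]  node(8,7) S=327.4978 payoff=0.0000 vs cont=0.0000 → 0.0000 [wait]  node(8,8) S=446.6980 payoff=0.0000 vs cont=0.0000 → 0.0000 [wait]  ⇒ S*(8)=94.6207
t_7: node(7,0) S=43.5484 payoff=81.8416 vs cont=80.7239 → 81.8416 [stop]  node(7,1) S=59.3988 payoff=65.9912 vs cont=64.8735 → 65.9912 [stop]  node(7,2) S=81.0183 payoff=44.3717 vs cont=43.2540 → 44.3717 [stop]  node(7,3) S=110.5068 payoff=14.8832 vs cont=19.2017 → 19.2017 [wait]  node(7,4) S=150.7282 payoff=0.0000 vs cont=3.8004 → 3.8004 [wait]  node(7,5) S=205.5891 payoff=0.0000 vs cont=0.0000 → 0.0000 [wait]  node(7,6) S=280.4178 payoff=0.0000 vs cont=0.0000 → 0.0000 [wait]  node(7,7) S=382.4822 payoff=0.0000 vs cont=0.0000 → 0.0000 [wait]  ⇒ S*(7)=81.0183
t_6: node(6,0) S=50.8598 payoff=74.5302 vs cont=73.4125 → 74.5302 [stop]  node(6,1) S=69.3714 payoff=56.0186 vs cont=54.9009 → 56.0186 [stop]  node(6,2) S=94.6207 payoff=30.7693 vs cont=31.7494 → 31.7494 [wait]  node(6,3) S=129.0600 payoff=0.0000 vs cont=11.5491 → 11.5491 [wait]  node(6,4) S=176.0343 payoff=0.0000 vs cont=1.9204 → 1.9204 [wait]  node(6,5) S=240.1059 payoff=0.0000 vs cont=0.0000 → 0.0000 [wait]  node(6,6) S=327.4978 payoff=0.0000 vs cont=0.0000 → 0.0000 [wait]  ⇒ S*(6)=69.3714
t_5: node(5,0) S=59.3988 payoff=65.9912 vs cont=64.8735 → 65.9912 [stop]  node(5,1) S=81.0183 payoff=44.3717 vs cont=43.7301 → 44.3717 [stop]  node(5,2) S=110.5068 payoff=14.8832 vs cont=21.6537 → 21.6537 [wait]  node(5,3) S=150.7282 payoff=0.0000 vs cont=6.7688 → 6.7688 [wait]  node(5,4) S=205.5891 payoff=0.0000 vs cont=0.9704 → 0.9704 [wait]  node(5,5) S=280.4178 payoff=0.0000 vs cont=0.0000 → 0.0000 [wait]  ⇒ S*(5)=81.0183
t_4: node(4,0) S=69.3714 payoff=56.0186 vs cont=54.9009 → 56.0186 [stop]  node(4,1) S=94.6207 payoff=30.7693 vs cont=32.9405 → 32.9405 [wait]  node(4,2) S=129.0600 payoff=0.0000 vs cont=14.2301 → 14.2301 [wait]  node(4,3) S=176.0343 payoff=0.0000 vs cont=3.8918 → 3.8918 [wait]  node(4,4) S=240.1059 payoff=0.0000 vs cont=0.4904 → 0.4904 [wait]  ⇒ S*(4)=69.3714
t_3: node(3,0) S=81.0183 payoff=44.3717 vs cont=44.3087 → 44.3717 [stop]  node(3,1) S=110.5068 payoff=14.8832 vs cont=23.5580 → 23.5580 [wait]  node(3,2) S=150.7282 payoff=0.0000 vs cont=9.0813 → 9.0813 [wait]  node(3,3) S=205.5891 payoff=0.0000 vs cont=2.2048 → 2.2048 [wait]  ⇒ S*(3)=81.0183
t_2: node(2,0) S=94.6207 payoff=30.7693 vs cont=33.8656 → 33.8656 [wait]  node(2,1) S=129.0600 payoff=0.0000 vs cont=16.3157 → 16.3157 [wait]  node(2,2) S=176.0343 payoff=0.0000 vs cont=5.6600 → 5.6600 [wait]  ⇒ S*(2)=-
t_1: node(1,0) S=110.5068 payoff=14.8832 vs cont=25.0386 → 25.0386 [wait]  node(1,1) S=150.7282 payoff=0.0000 vs cont=10.9941 → 10.9941 [wait]  ⇒ S*(1)=-
t_0: node(0,0) S=129.0600 payoff=0.0000 vs cont=17.9930 → 17.9930 [wait]  ⇒ S*(0)=-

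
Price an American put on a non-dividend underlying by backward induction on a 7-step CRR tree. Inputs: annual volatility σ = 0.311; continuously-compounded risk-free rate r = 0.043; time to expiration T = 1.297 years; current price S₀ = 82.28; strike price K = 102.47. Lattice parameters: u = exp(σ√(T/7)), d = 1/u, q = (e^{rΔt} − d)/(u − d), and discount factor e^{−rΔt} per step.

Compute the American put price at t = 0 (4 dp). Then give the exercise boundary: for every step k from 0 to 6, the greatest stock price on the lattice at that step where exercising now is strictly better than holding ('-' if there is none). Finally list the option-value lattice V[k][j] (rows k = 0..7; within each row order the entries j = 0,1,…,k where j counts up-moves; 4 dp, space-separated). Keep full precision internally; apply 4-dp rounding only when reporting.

price = 22.9749
boundary = - - 62.9531 71.9707 62.9531 71.9707 82.2800
tree:
22.9749
30.6678 15.5397
39.5169 22.1835 9.0492
47.4047 30.4993 14.1036 4.0667
54.3041 39.5169 21.2241 7.1062 1.0482
60.3391 47.4047 30.4993 12.1553 2.0979 0.0000
65.6179 54.3041 39.5169 20.1900 4.1989 0.0000 0.0000
70.2353 60.3391 47.4047 30.4993 8.4039 0.0000 0.0000 0.0000

Δt=0.18529  u=1.14324  d=0.87470  q=0.49637  discount=0.99206
step 7 (expiry): payoffs max(K−S,0) = 70.2353 60.3391 47.4047 30.4993 8.4039 0.0000 0.0000 0.0000
step 6: (k=6,j=0): S=36.8521, (K−S)⁺=65.6179, hold=64.8048 ⇒ V=65.6179 exercise | (k=6,j=1): S=48.1659, (K−S)⁺=54.3041, hold=53.4910 ⇒ V=54.3041 exercise | (k=6,j=2): S=62.9531, (K−S)⁺=39.5169, hold=38.7038 ⇒ V=39.5169 exercise | (k=6,j=3): S=82.2800, (K−S)⁺=20.1900, hold=19.3768 ⇒ V=20.1900 exercise | (k=6,j=4): S=107.5404, (K−S)⁺=0.0000, hold=4.1989 ⇒ V=4.1989 continue | (k=6,j=5): S=140.5560, (K−S)⁺=0.0000, hold=0.0000 ⇒ V=0.0000 continue | (k=6,j=6): S=183.7074, (K−S)⁺=0.0000, hold=0.0000 ⇒ V=0.0000 continue  boundary S*=82.2800
step 5: (k=5,j=0): S=42.1309, (K−S)⁺=60.3391, hold=59.5260 ⇒ V=60.3391 exercise | (k=5,j=1): S=55.0653, (K−S)⁺=47.4047, hold=46.5915 ⇒ V=47.4047 exercise | (k=5,j=2): S=71.9707, (K−S)⁺=30.4993, hold=29.6862 ⇒ V=30.4993 exercise | (k=5,j=3): S=94.0661, (K−S)⁺=8.4039, hold=12.1553 ⇒ V=12.1553 continue | (k=5,j=4): S=122.9449, (K−S)⁺=0.0000, hold=2.0979 ⇒ V=2.0979 continue | (k=5,j=5): S=160.6897, (K−S)⁺=0.0000, hold=0.0000 ⇒ V=0.0000 continue  boundary S*=71.9707
step 4: (k=4,j=0): S=48.1659, (K−S)⁺=54.3041, hold=53.4910 ⇒ V=54.3041 exercise | (k=4,j=1): S=62.9531, (K−S)⁺=39.5169, hold=38.7038 ⇒ V=39.5169 exercise | (k=4,j=2): S=82.2800, (K−S)⁺=20.1900, hold=21.2241 ⇒ V=21.2241 continue | (k=4,j=3): S=107.5404, (K−S)⁺=0.0000, hold=7.1062 ⇒ V=7.1062 continue | (k=4,j=4): S=140.5560, (K−S)⁺=0.0000, hold=1.0482 ⇒ V=1.0482 continue  boundary S*=62.9531
step 3: (k=3,j=0): S=55.0653, (K−S)⁺=47.4047, hold=46.5915 ⇒ V=47.4047 exercise | (k=3,j=1): S=71.9707, (K−S)⁺=30.4993, hold=30.1954 ⇒ V=30.4993 exercise | (k=3,j=2): S=94.0661, (K−S)⁺=8.4039, hold=14.1036 ⇒ V=14.1036 continue | (k=3,j=3): S=122.9449, (K−S)⁺=0.0000, hold=4.0667 ⇒ V=4.0667 continue  boundary S*=71.9707
step 2: (k=2,j=0): S=62.9531, (K−S)⁺=39.5169, hold=38.7038 ⇒ V=39.5169 exercise | (k=2,j=1): S=82.2800, (K−S)⁺=20.1900, hold=22.1835 ⇒ V=22.1835 continue | (k=2,j=2): S=107.5404, (K−S)⁺=0.0000, hold=9.0492 ⇒ V=9.0492 continue  boundary S*=62.9531
step 1: (k=1,j=0): S=71.9707, (K−S)⁺=30.4993, hold=30.6678 ⇒ V=30.6678 continue | (k=1,j=1): S=94.0661, (K−S)⁺=8.4039, hold=15.5397 ⇒ V=15.5397 continue  boundary S*=-
step 0: (k=0,j=0): S=82.2800, (K−S)⁺=20.1900, hold=22.9749 ⇒ V=22.9749 continue  boundary S*=-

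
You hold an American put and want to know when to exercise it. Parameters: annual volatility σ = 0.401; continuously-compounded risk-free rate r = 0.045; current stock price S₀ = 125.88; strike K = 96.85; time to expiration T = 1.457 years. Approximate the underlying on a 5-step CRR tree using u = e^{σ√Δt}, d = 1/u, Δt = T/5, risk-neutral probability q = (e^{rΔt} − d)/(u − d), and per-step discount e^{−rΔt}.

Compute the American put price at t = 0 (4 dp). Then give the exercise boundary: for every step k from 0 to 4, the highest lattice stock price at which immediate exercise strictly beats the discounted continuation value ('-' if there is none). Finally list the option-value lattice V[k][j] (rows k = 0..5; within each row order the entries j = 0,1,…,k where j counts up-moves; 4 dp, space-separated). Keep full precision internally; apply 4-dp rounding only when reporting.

price = 7.4221
boundary = - - - 65.7547 52.9563
tree:
7.4221
12.3425 2.2187
19.9760 4.2928 0.0000
31.0953 8.3060 0.0000 0.0000
43.8937 16.0710 0.0000 0.0000 0.0000
54.2011 31.0953 0.0000 0.0000 0.0000 0.0000

params: Δt=0.29140 u=1.24168 d=0.80536 q=0.47635 e^(-rΔt)=0.98697
t_5 payoffs: 54.2011 31.0953 0.0000 0.0000 0.0000 0.0000
t_4: node(4,0) S=52.9563 payoff=43.8937 vs cont=42.6320 → 43.8937 [stop]  node(4,1) S=81.6464 payoff=15.2036 vs cont=16.0710 → 16.0710 [wait]  node(4,2) S=125.8800 payoff=0.0000 vs cont=0.0000 → 0.0000 [wait]  node(4,3) S=194.0781 payoff=0.0000 vs cont=0.0000 → 0.0000 [wait]  node(4,4) S=299.2239 payoff=0.0000 vs cont=0.0000 → 0.0000 [wait]  ⇒ S*(4)=52.9563
t_3: node(3,0) S=65.7547 payoff=31.0953 vs cont=30.2414 → 31.0953 [stop]  node(3,1) S=101.3787 payoff=0.0000 vs cont=8.3060 → 8.3060 [wait]  node(3,2) S=156.3027 payoff=0.0000 vs cont=0.0000 → 0.0000 [wait]  node(3,3) S=240.9830 payoff=0.0000 vs cont=0.0000 → 0.0000 [wait]  ⇒ S*(3)=65.7547
t_2: node(2,0) S=81.6464 payoff=15.2036 vs cont=19.9760 → 19.9760 [wait]  node(2,1) S=125.8800 payoff=0.0000 vs cont=4.2928 → 4.2928 [wait]  node(2,2) S=194.0781 payoff=0.0000 vs cont=0.0000 → 0.0000 [wait]  ⇒ S*(2)=-
t_1: node(1,0) S=101.3787 payoff=0.0000 vs cont=12.3425 → 12.3425 [wait]  node(1,1) S=156.3027 payoff=0.0000 vs cont=2.2187 → 2.2187 [wait]  ⇒ S*(1)=-
t_0: node(0,0) S=125.8800 payoff=0.0000 vs cont=7.4221 → 7.4221 [wait]  ⇒ S*(0)=-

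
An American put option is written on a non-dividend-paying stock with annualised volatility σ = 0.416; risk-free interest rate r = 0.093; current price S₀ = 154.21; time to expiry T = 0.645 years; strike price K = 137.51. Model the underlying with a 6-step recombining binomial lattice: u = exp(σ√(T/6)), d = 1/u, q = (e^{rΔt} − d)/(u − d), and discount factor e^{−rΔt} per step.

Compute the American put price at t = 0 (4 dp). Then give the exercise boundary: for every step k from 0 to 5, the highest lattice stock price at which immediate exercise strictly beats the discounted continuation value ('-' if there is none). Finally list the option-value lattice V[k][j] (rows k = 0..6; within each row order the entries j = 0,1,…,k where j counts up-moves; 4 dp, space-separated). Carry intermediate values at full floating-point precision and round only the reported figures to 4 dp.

Δt=0.10750  u=1.14613  d=0.87250  q=0.50267  discount=0.99005
step 6 (expiry): payoffs max(K−S,0) = 69.4801 48.1443 20.1172 0.0000 0.0000 0.0000 0.0000
step 5: (k=5,j=0): S=77.9714, (K−S)⁺=59.5386, hold=58.1707 ⇒ V=59.5386 exercise | (k=5,j=1): S=102.4250, (K−S)⁺=35.0850, hold=33.7171 ⇒ V=35.0850 exercise | (k=5,j=2): S=134.5479, (K−S)⁺=2.9621, hold=9.9053 ⇒ V=9.9053 continue | (k=5,j=3): S=176.7454, (K−S)⁺=0.0000, hold=0.0000 ⇒ V=0.0000 continue | (k=5,j=4): S=232.1769, (K−S)⁺=0.0000, hold=0.0000 ⇒ V=0.0000 continue | (k=5,j=5): S=304.9930, (K−S)⁺=0.0000, hold=0.0000 ⇒ V=0.0000 continue  boundary S*=102.4250
step 4: (k=4,j=0): S=89.3657, (K−S)⁺=48.1443, hold=46.7764 ⇒ V=48.1443 exercise | (k=4,j=1): S=117.3928, (K−S)⁺=20.1172, hold=22.2047 ⇒ V=22.2047 continue | (k=4,j=2): S=154.2100, (K−S)⁺=0.0000, hold=4.8772 ⇒ V=4.8772 continue | (k=4,j=3): S=202.5739, (K−S)⁺=0.0000, hold=0.0000 ⇒ V=0.0000 continue | (k=4,j=4): S=266.1059, (K−S)⁺=0.0000, hold=0.0000 ⇒ V=0.0000 continue  boundary S*=89.3657
step 3: (k=3,j=0): S=102.4250, (K−S)⁺=35.0850, hold=34.7560 ⇒ V=35.0850 exercise | (k=3,j=1): S=134.5479, (K−S)⁺=2.9621, hold=13.3604 ⇒ V=13.3604 continue | (k=3,j=2): S=176.7454, (K−S)⁺=0.0000, hold=2.4014 ⇒ V=2.4014 continue | (k=3,j=3): S=232.1769, (K−S)⁺=0.0000, hold=0.0000 ⇒ V=0.0000 continue  boundary S*=102.4250
step 2: (k=2,j=0): S=117.3928, (K−S)⁺=20.1172, hold=23.9242 ⇒ V=23.9242 continue | (k=2,j=1): S=154.2100, (K−S)⁺=0.0000, hold=7.7735 ⇒ V=7.7735 continue | (k=2,j=2): S=202.5739, (K−S)⁺=0.0000, hold=1.1824 ⇒ V=1.1824 continue  boundary S*=-
step 1: (k=1,j=0): S=134.5479, (K−S)⁺=2.9621, hold=15.6485 ⇒ V=15.6485 continue | (k=1,j=1): S=176.7454, (K−S)⁺=0.0000, hold=4.4160 ⇒ V=4.4160 continue  boundary S*=-
step 0: (k=0,j=0): S=154.2100, (K−S)⁺=0.0000, hold=9.9027 ⇒ V=9.9027 continue  boundary S*=-

price = 9.9027
boundary = - - - 102.4250 89.3657 102.4250
tree:
9.9027
15.6485 4.4160
23.9242 7.7735 1.1824
35.0850 13.3604 2.4014 0.0000
48.1443 22.2047 4.8772 0.0000 0.0000
59.5386 35.0850 9.9053 0.0000 0.0000 0.0000
69.4801 48.1443 20.1172 0.0000 0.0000 0.0000 0.0000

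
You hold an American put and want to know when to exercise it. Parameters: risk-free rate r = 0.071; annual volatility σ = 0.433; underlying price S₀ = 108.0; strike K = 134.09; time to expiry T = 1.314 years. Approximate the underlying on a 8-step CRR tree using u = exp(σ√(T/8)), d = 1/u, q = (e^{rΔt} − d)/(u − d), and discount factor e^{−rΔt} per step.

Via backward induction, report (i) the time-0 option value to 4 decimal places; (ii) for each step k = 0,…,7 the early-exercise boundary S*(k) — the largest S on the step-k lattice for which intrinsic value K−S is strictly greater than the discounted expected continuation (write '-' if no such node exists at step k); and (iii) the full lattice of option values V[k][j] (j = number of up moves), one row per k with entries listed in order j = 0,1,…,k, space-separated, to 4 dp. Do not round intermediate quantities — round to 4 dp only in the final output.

price = 33.5402
boundary = - - 76.0325 63.7950 76.0325 90.6174 76.0325 90.6174
tree:
33.5402
44.8120 22.5881
58.0575 32.0717 13.2387
70.2950 44.0036 20.3959 6.0913
80.5628 58.0575 30.4009 10.4502 1.6913
89.1780 70.2950 43.4726 17.4964 3.3519 0.0000
96.4066 80.5628 58.0575 28.3051 6.6428 0.0000 0.0000
102.4717 89.1780 70.2950 43.4726 13.1647 0.0000 0.0000 0.0000
107.5607 96.4066 80.5628 58.0575 26.0900 0.0000 0.0000 0.0000 0.0000

params: Δt=0.16425 u=1.19182 d=0.83905 q=0.48949 e^(-rΔt)=0.98841
t_8 payoffs: 107.5607 96.4066 80.5628 58.0575 26.0900 0.0000 0.0000 0.0000 0.0000
t_7: node(7,0) S=31.6183 payoff=102.4717 vs cont=100.9171 → 102.4717 [stop]  node(7,1) S=44.9120 payoff=89.1780 vs cont=87.6234 → 89.1780 [stop]  node(7,2) S=63.7950 payoff=70.2950 vs cont=68.7403 → 70.2950 [stop]  node(7,3) S=90.6174 payoff=43.4726 vs cont=41.9180 → 43.4726 [stop]  node(7,4) S=128.7170 payoff=5.3730 vs cont=13.1647 → 13.1647 [wait]  node(7,5) S=182.8355 payoff=0.0000 vs cont=0.0000 → 0.0000 [wait]  node(7,6) S=259.7079 payoff=0.0000 vs cont=0.0000 → 0.0000 [wait]  node(7,7) S=368.9008 payoff=0.0000 vs cont=0.0000 → 0.0000 [wait]  ⇒ S*(7)=90.6174
t_6: node(6,0) S=37.6834 payoff=96.4066 vs cont=94.8520 → 96.4066 [stop]  node(6,1) S=53.5272 payoff=80.5628 vs cont=79.0081 → 80.5628 [stop]  node(6,2) S=76.0325 payoff=58.0575 vs cont=56.5029 → 58.0575 [stop]  node(6,3) S=108.0000 payoff=26.0900 vs cont=28.3051 → 28.3051 [wait]  node(6,4) S=153.4081 payoff=0.0000 vs cont=6.6428 → 6.6428 [wait]  node(6,5) S=217.9078 payoff=0.0000 vs cont=0.0000 → 0.0000 [wait]  node(6,6) S=309.5262 payoff=0.0000 vs cont=0.0000 → 0.0000 [wait]  ⇒ S*(6)=76.0325
t_5: node(5,0) S=44.9120 payoff=89.1780 vs cont=87.6234 → 89.1780 [stop]  node(5,1) S=63.7950 payoff=70.2950 vs cont=68.7403 → 70.2950 [stop]  node(5,2) S=90.6174 payoff=43.4726 vs cont=42.9897 → 43.4726 [stop]  node(5,3) S=128.7170 payoff=5.3730 vs cont=17.4964 → 17.4964 [wait]  node(5,4) S=182.8355 payoff=0.0000 vs cont=3.3519 → 3.3519 [wait]  node(5,5) S=259.7079 payoff=0.0000 vs cont=0.0000 → 0.0000 [wait]  ⇒ S*(5)=90.6174
t_4: node(4,0) S=53.5272 payoff=80.5628 vs cont=79.0081 → 80.5628 [stop]  node(4,1) S=76.0325 payoff=58.0575 vs cont=56.5029 → 58.0575 [stop]  node(4,2) S=108.0000 payoff=26.0900 vs cont=30.4009 → 30.4009 [wait]  node(4,3) S=153.4081 payoff=0.0000 vs cont=10.4502 → 10.4502 [wait]  node(4,4) S=217.9078 payoff=0.0000 vs cont=1.6913 → 1.6913 [wait]  ⇒ S*(4)=76.0325
t_3: node(3,0) S=63.7950 payoff=70.2950 vs cont=68.7403 → 70.2950 [stop]  node(3,1) S=90.6174 payoff=43.4726 vs cont=44.0036 → 44.0036 [wait]  node(3,2) S=128.7170 payoff=5.3730 vs cont=20.3959 → 20.3959 [wait]  node(3,3) S=182.8355 payoff=0.0000 vs cont=6.0913 → 6.0913 [wait]  ⇒ S*(3)=63.7950
t_2: node(2,0) S=76.0325 payoff=58.0575 vs cont=56.7598 → 58.0575 [stop]  node(2,1) S=108.0000 payoff=26.0900 vs cont=32.0717 → 32.0717 [wait]  node(2,2) S=153.4081 payoff=0.0000 vs cont=13.2387 → 13.2387 [wait]  ⇒ S*(2)=76.0325
t_1: node(1,0) S=90.6174 payoff=43.4726 vs cont=44.8120 → 44.8120 [wait]  node(1,1) S=128.7170 payoff=5.3730 vs cont=22.5881 → 22.5881 [wait]  ⇒ S*(1)=-
t_0: node(0,0) S=108.0000 payoff=26.0900 vs cont=33.5402 → 33.5402 [wait]  ⇒ S*(0)=-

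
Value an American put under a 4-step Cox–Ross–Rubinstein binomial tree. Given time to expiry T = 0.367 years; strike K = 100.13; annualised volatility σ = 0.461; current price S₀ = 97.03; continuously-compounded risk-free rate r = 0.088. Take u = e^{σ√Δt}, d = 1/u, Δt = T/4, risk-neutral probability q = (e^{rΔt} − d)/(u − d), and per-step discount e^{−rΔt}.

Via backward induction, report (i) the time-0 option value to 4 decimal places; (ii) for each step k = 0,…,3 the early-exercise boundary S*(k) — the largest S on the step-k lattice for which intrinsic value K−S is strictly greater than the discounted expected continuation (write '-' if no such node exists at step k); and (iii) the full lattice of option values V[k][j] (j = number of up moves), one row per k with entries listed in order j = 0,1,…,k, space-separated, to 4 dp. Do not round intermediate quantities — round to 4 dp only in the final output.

Δt=0.09175, u=1.14986, d=0.86967, q=0.49408, disc=e^(-rΔt)=0.99196
k=4 terminal: V=max(K-S,0) → 44.6253 26.7432 3.1000 0.0000 0.0000
k=3: j=0 S=63.8225 intr=36.3075 cont=35.5023 V=36.3075[EX]; j=1 S=84.3844 intr=15.7456 cont=14.9404 V=15.7456[EX]; j=2 S=111.5707 intr=0.0000 cont=1.5557 V=1.5557[hold]; j=3 S=147.5157 intr=0.0000 cont=0.0000 V=0.0000[hold]  S*(3)=84.3844
k=2: j=0 S=73.3868 intr=26.7432 cont=25.9380 V=26.7432[EX]; j=1 S=97.0300 intr=3.1000 cont=8.6644 V=8.6644[hold]; j=2 S=128.2904 intr=0.0000 cont=0.7807 V=0.7807[hold]  S*(2)=73.3868
k=1: j=0 S=84.3844 intr=15.7456 cont=17.6676 V=17.6676[hold]; j=1 S=111.5707 intr=0.0000 cont=4.7309 V=4.7309[hold]  S*(1)=-
k=0: j=0 S=97.0300 intr=3.1000 cont=11.1852 V=11.1852[hold]  S*(0)=-

price = 11.1852
boundary = - - 73.3868 84.3844
tree:
11.1852
17.6676 4.7309
26.7432 8.6644 0.7807
36.3075 15.7456 1.5557 0.0000
44.6253 26.7432 3.1000 0.0000 0.0000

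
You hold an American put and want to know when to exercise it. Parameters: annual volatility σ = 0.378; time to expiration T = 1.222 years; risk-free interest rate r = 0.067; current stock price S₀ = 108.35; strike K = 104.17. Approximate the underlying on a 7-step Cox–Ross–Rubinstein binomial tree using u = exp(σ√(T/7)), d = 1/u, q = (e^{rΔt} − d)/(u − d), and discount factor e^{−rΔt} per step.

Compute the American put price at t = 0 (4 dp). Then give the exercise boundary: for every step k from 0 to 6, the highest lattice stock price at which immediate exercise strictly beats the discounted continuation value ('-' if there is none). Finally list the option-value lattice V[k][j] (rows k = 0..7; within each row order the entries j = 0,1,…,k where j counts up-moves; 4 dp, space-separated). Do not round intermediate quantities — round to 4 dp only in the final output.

price = 12.7131
boundary = - - - 67.4618 57.6060 67.4618 79.0039
tree:
12.7131
18.7200 6.9510
26.7023 11.1062 2.9215
36.7082 17.2348 5.1833 0.7077
46.5640 25.7699 9.0278 1.4255 0.0000
54.9799 36.7082 15.3392 2.8714 0.0000 0.0000
62.1663 46.5640 25.1661 5.7835 0.0000 0.0000 0.0000
68.3029 54.9799 36.7082 11.6494 0.0000 0.0000 0.0000 0.0000

Δt=0.17457, u=1.17109, d=0.85391, q=0.49769, disc=e^(-rΔt)=0.98837
k=7 terminal: V=max(K-S,0) → 68.3029 54.9799 36.7082 11.6494 0.0000 0.0000 0.0000 0.0000
k=6: j=0 S=42.0037 intr=62.1663 cont=60.9550 V=62.1663[EX]; j=1 S=57.6060 intr=46.5640 cont=45.3527 V=46.5640[EX]; j=2 S=79.0039 intr=25.1661 cont=23.9548 V=25.1661[EX]; j=3 S=108.3500 intr=0.0000 cont=5.7835 V=5.7835[hold]; j=4 S=148.5968 intr=0.0000 cont=0.0000 V=0.0000[hold]; j=5 S=203.7934 intr=0.0000 cont=0.0000 V=0.0000[hold]; j=6 S=279.4929 intr=0.0000 cont=0.0000 V=0.0000[hold]  S*(6)=79.0039
k=5: j=0 S=49.1901 intr=54.9799 cont=53.7686 V=54.9799[EX]; j=1 S=67.4618 intr=36.7082 cont=35.4969 V=36.7082[EX]; j=2 S=92.5206 intr=11.6494 cont=15.3392 V=15.3392[hold]; j=3 S=126.8876 intr=0.0000 cont=2.8714 V=2.8714[hold]; j=4 S=174.0203 intr=0.0000 cont=0.0000 V=0.0000[hold]; j=5 S=238.6604 intr=0.0000 cont=0.0000 V=0.0000[hold]  S*(5)=67.4618
k=4: j=0 S=57.6060 intr=46.5640 cont=45.3527 V=46.5640[EX]; j=1 S=79.0039 intr=25.1661 cont=25.7699 V=25.7699[hold]; j=2 S=108.3500 intr=0.0000 cont=9.0278 V=9.0278[hold]; j=3 S=148.5968 intr=0.0000 cont=1.4255 V=1.4255[hold]; j=4 S=203.7934 intr=0.0000 cont=0.0000 V=0.0000[hold]  S*(4)=57.6060
k=3: j=0 S=67.4618 intr=36.7082 cont=35.7938 V=36.7082[EX]; j=1 S=92.5206 intr=11.6494 cont=17.2348 V=17.2348[hold]; j=2 S=126.8876 intr=0.0000 cont=5.1833 V=5.1833[hold]; j=3 S=174.0203 intr=0.0000 cont=0.7077 V=0.7077[hold]  S*(3)=67.4618
k=2: j=0 S=79.0039 intr=25.1661 cont=26.7023 V=26.7023[hold]; j=1 S=108.3500 intr=0.0000 cont=11.1062 V=11.1062[hold]; j=2 S=148.5968 intr=0.0000 cont=2.9215 V=2.9215[hold]  S*(2)=-
k=1: j=0 S=92.5206 intr=11.6494 cont=18.7200 V=18.7200[hold]; j=1 S=126.8876 intr=0.0000 cont=6.9510 V=6.9510[hold]  S*(1)=-
k=0: j=0 S=108.3500 intr=0.0000 cont=12.7131 V=12.7131[hold]  S*(0)=-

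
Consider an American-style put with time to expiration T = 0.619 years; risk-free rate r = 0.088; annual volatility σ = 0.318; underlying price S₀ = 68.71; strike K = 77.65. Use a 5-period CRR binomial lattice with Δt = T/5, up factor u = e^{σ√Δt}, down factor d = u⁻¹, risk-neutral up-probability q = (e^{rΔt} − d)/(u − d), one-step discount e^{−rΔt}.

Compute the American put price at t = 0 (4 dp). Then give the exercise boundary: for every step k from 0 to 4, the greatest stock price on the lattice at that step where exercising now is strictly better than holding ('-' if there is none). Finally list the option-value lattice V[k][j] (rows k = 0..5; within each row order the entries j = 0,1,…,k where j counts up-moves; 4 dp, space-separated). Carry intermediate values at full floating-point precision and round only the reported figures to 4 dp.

price = 10.7002
boundary = - 61.4366 54.9331 61.4366 68.7100
tree:
10.7002
16.2134 5.8544
22.7169 9.9679 2.1942
28.5319 16.2134 4.4334 0.1809
33.7314 22.7169 8.9400 0.3817 0.0000
38.3804 28.5319 16.2134 0.8055 0.0000 0.0000

params: Δt=0.12380 u=1.11839 d=0.89414 q=0.52091 e^(-rΔt)=0.98916
t_5 payoffs: 38.3804 28.5319 16.2134 0.8055 0.0000 0.0000
t_4: node(4,0) S=43.9186 payoff=33.7314 vs cont=32.8900 → 33.7314 [stop]  node(4,1) S=54.9331 payoff=22.7169 vs cont=21.8755 → 22.7169 [stop]  node(4,2) S=68.7100 payoff=8.9400 vs cont=8.0986 → 8.9400 [stop]  node(4,3) S=85.9420 payoff=0.0000 vs cont=0.3817 → 0.3817 [wait]  node(4,4) S=107.4957 payoff=0.0000 vs cont=0.0000 → 0.0000 [wait]  ⇒ S*(4)=68.7100
t_3: node(3,0) S=49.1181 payoff=28.5319 vs cont=27.6905 → 28.5319 [stop]  node(3,1) S=61.4366 payoff=16.2134 vs cont=15.3720 → 16.2134 [stop]  node(3,2) S=76.8445 payoff=0.8055 vs cont=4.4334 → 4.4334 [wait]  node(3,3) S=96.1166 payoff=0.0000 vs cont=0.1809 → 0.1809 [wait]  ⇒ S*(3)=61.4366
t_2: node(2,0) S=54.9331 payoff=22.7169 vs cont=21.8755 → 22.7169 [stop]  node(2,1) S=68.7100 payoff=8.9400 vs cont=9.9679 → 9.9679 [wait]  node(2,2) S=85.9420 payoff=0.0000 vs cont=2.1942 → 2.1942 [wait]  ⇒ S*(2)=54.9331
t_1: node(1,0) S=61.4366 payoff=16.2134 vs cont=15.9017 → 16.2134 [stop]  node(1,1) S=76.8445 payoff=0.8055 vs cont=5.8544 → 5.8544 [wait]  ⇒ S*(1)=61.4366
t_0: node(0,0) S=68.7100 payoff=8.9400 vs cont=10.7002 → 10.7002 [wait]  ⇒ S*(0)=-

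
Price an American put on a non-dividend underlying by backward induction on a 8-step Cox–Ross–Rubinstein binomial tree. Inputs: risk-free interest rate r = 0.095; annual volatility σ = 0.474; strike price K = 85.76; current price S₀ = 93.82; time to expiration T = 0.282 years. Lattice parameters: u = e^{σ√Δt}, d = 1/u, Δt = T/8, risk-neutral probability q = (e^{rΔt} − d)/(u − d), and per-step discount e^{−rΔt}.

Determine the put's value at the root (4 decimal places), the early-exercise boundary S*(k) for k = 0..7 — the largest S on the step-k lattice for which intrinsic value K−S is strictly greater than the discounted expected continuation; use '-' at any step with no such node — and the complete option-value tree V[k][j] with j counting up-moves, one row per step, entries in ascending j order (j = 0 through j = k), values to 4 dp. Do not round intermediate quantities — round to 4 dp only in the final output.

params: Δt=0.03525 u=1.09307 d=0.91485 q=0.49659 e^(-rΔt)=0.99666
t_8 payoffs: 39.7237 30.7554 20.0399 7.2370 0.0000 0.0000 0.0000 0.0000 0.0000
t_7: node(7,0) S=50.3211 payoff=35.4389 vs cont=35.1522 → 35.4389 [stop]  node(7,1) S=60.1241 payoff=25.6359 vs cont=25.3492 → 25.6359 [stop]  node(7,2) S=71.8369 payoff=13.9231 vs cont=13.6364 → 13.9231 [stop]  node(7,3) S=85.8314 payoff=0.0000 vs cont=3.6310 → 3.6310 [wait]  node(7,4) S=102.5522 payoff=0.0000 vs cont=0.0000 → 0.0000 [wait]  node(7,5) S=122.5303 payoff=0.0000 vs cont=0.0000 → 0.0000 [wait]  node(7,6) S=146.4004 payoff=0.0000 vs cont=0.0000 → 0.0000 [wait]  node(7,7) S=174.9206 payoff=0.0000 vs cont=0.0000 → 0.0000 [wait]  ⇒ S*(7)=71.8369
t_6: node(6,0) S=55.0046 payoff=30.7554 vs cont=30.4687 → 30.7554 [stop]  node(6,1) S=65.7201 payoff=20.0399 vs cont=19.7532 → 20.0399 [stop]  node(6,2) S=78.5230 payoff=7.2370 vs cont=8.7827 → 8.7827 [wait]  node(6,3) S=93.8200 payoff=0.0000 vs cont=1.8218 → 1.8218 [wait]  node(6,4) S=112.0970 payoff=0.0000 vs cont=0.0000 → 0.0000 [wait]  node(6,5) S=133.9346 payoff=0.0000 vs cont=0.0000 → 0.0000 [wait]  node(6,6) S=160.0264 payoff=0.0000 vs cont=0.0000 → 0.0000 [wait]  ⇒ S*(6)=65.7201
t_5: node(5,0) S=60.1241 payoff=25.6359 vs cont=25.3492 → 25.6359 [stop]  node(5,1) S=71.8369 payoff=13.9231 vs cont=14.4014 → 14.4014 [wait]  node(5,2) S=85.8314 payoff=0.0000 vs cont=5.3082 → 5.3082 [wait]  node(5,3) S=102.5522 payoff=0.0000 vs cont=0.9140 → 0.9140 [wait]  node(5,4) S=122.5303 payoff=0.0000 vs cont=0.0000 → 0.0000 [wait]  node(5,5) S=146.4004 payoff=0.0000 vs cont=0.0000 → 0.0000 [wait]  ⇒ S*(5)=60.1241
t_4: node(4,0) S=65.7201 payoff=20.0399 vs cont=19.9899 → 20.0399 [stop]  node(4,1) S=78.5230 payoff=7.2370 vs cont=9.8528 → 9.8528 [wait]  node(4,2) S=93.8200 payoff=0.0000 vs cont=3.1157 → 3.1157 [wait]  node(4,3) S=112.0970 payoff=0.0000 vs cont=0.4586 → 0.4586 [wait]  node(4,4) S=133.9346 payoff=0.0000 vs cont=0.0000 → 0.0000 [wait]  ⇒ S*(4)=65.7201
t_3: node(3,0) S=71.8369 payoff=13.9231 vs cont=14.9310 → 14.9310 [wait]  node(3,1) S=85.8314 payoff=0.0000 vs cont=6.4855 → 6.4855 [wait]  node(3,2) S=102.5522 payoff=0.0000 vs cont=1.7902 → 1.7902 [wait]  node(3,3) S=122.5303 payoff=0.0000 vs cont=0.2301 → 0.2301 [wait]  ⇒ S*(3)=-
t_2: node(2,0) S=78.5230 payoff=7.2370 vs cont=10.7012 → 10.7012 [wait]  node(2,1) S=93.8200 payoff=0.0000 vs cont=4.1400 → 4.1400 [wait]  node(2,2) S=112.0970 payoff=0.0000 vs cont=1.0121 → 1.0121 [wait]  ⇒ S*(2)=-
t_1: node(1,0) S=85.8314 payoff=0.0000 vs cont=7.4181 → 7.4181 [wait]  node(1,1) S=102.5522 payoff=0.0000 vs cont=2.5781 → 2.5781 [wait]  ⇒ S*(1)=-
t_0: node(0,0) S=93.8200 payoff=0.0000 vs cont=4.9978 → 4.9978 [wait]  ⇒ S*(0)=-

price = 4.9978
boundary = - - - - 65.7201 60.1241 65.7201 71.8369
tree:
4.9978
7.4181 2.5781
10.7012 4.1400 1.0121
14.9310 6.4855 1.7902 0.2301
20.0399 9.8528 3.1157 0.4586 0.0000
25.6359 14.4014 5.3082 0.9140 0.0000 0.0000
30.7554 20.0399 8.7827 1.8218 0.0000 0.0000 0.0000
35.4389 25.6359 13.9231 3.6310 0.0000 0.0000 0.0000 0.0000
39.7237 30.7554 20.0399 7.2370 0.0000 0.0000 0.0000 0.0000 0.0000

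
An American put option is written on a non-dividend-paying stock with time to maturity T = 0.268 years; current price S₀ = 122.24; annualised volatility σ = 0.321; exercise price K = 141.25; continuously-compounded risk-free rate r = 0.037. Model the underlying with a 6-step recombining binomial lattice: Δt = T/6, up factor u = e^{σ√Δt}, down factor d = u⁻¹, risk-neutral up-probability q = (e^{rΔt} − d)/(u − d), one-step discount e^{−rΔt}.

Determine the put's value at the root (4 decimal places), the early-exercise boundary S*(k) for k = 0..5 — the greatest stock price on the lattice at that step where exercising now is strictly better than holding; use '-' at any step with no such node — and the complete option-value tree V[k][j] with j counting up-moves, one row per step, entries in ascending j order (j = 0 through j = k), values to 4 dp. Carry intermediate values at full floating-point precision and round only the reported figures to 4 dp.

params: Δt=0.04467 u=1.07020 d=0.93441 q=0.49523 e^(-rΔt)=0.99835
t_6 payoffs: 59.8857 48.0620 34.5199 19.0100 1.2462 0.0000 0.0000
t_5: node(5,0) S=87.0757 payoff=54.1743 vs cont=53.9411 → 54.1743 [stop]  node(5,1) S=99.7295 payoff=41.5205 vs cont=41.2873 → 41.5205 [stop]  node(5,2) S=114.2221 payoff=27.0279 vs cont=26.7947 → 27.0279 [stop]  node(5,3) S=130.8207 payoff=10.4293 vs cont=10.1960 → 10.4293 [stop]  node(5,4) S=149.8315 payoff=0.0000 vs cont=0.6280 → 0.6280 [wait]  node(5,5) S=171.6049 payoff=0.0000 vs cont=0.0000 → 0.0000 [wait]  ⇒ S*(5)=130.8207
t_4: node(4,0) S=93.1880 payoff=48.0620 vs cont=47.8287 → 48.0620 [stop]  node(4,1) S=106.7301 payoff=34.5199 vs cont=34.2867 → 34.5199 [stop]  node(4,2) S=122.2400 payoff=19.0100 vs cont=18.7768 → 19.0100 [stop]  node(4,3) S=140.0038 payoff=1.2462 vs cont=5.5662 → 5.5662 [wait]  node(4,4) S=160.3491 payoff=0.0000 vs cont=0.3165 → 0.3165 [wait]  ⇒ S*(4)=122.2400
t_3: node(3,0) S=99.7295 payoff=41.5205 vs cont=41.2873 → 41.5205 [stop]  node(3,1) S=114.2221 payoff=27.0279 vs cont=26.7947 → 27.0279 [stop]  node(3,2) S=130.8207 payoff=10.4293 vs cont=12.3319 → 12.3319 [wait]  node(3,3) S=149.8315 payoff=0.0000 vs cont=2.9615 → 2.9615 [wait]  ⇒ S*(3)=114.2221
t_2: node(2,0) S=106.7301 payoff=34.5199 vs cont=34.2867 → 34.5199 [stop]  node(2,1) S=122.2400 payoff=19.0100 vs cont=19.7174 → 19.7174 [wait]  node(2,2) S=140.0038 payoff=1.2462 vs cont=7.6787 → 7.6787 [wait]  ⇒ S*(2)=106.7301
t_1: node(1,0) S=114.2221 payoff=27.0279 vs cont=27.1444 → 27.1444 [wait]  node(1,1) S=130.8207 payoff=10.4293 vs cont=13.7328 → 13.7328 [wait]  ⇒ S*(1)=-
t_0: node(0,0) S=122.2400 payoff=19.0100 vs cont=20.4688 → 20.4688 [wait]  ⇒ S*(0)=-

price = 20.4688
boundary = - - 106.7301 114.2221 122.2400 130.8207
tree:
20.4688
27.1444 13.7328
34.5199 19.7174 7.6787
41.5205 27.0279 12.3319 2.9615
48.0620 34.5199 19.0100 5.5662 0.3165
54.1743 41.5205 27.0279 10.4293 0.6280 0.0000
59.8857 48.0620 34.5199 19.0100 1.2462 0.0000 0.0000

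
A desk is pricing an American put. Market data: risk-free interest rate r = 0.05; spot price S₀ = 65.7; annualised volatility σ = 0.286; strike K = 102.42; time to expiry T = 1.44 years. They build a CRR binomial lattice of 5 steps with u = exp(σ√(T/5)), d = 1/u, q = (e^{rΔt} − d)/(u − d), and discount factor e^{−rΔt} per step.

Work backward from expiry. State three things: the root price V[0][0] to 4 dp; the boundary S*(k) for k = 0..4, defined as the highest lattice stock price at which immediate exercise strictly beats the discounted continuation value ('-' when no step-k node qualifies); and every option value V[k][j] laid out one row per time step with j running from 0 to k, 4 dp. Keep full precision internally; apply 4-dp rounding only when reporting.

price = 36.7200
boundary = 65.7000 76.5989 65.7000 76.5989 89.3058
tree:
36.7200
46.0681 25.8211
54.0862 36.7200 15.6873
60.9634 46.0681 25.8211 6.3500
66.8620 54.0862 36.7200 13.1142 0.0000
71.9214 60.9634 46.0681 25.8211 0.0000 0.0000

Δt=0.28800  u=1.16589  d=0.85771  q=0.50877  discount=0.98570
step 5 (expiry): payoffs max(K−S,0) = 71.9214 60.9634 46.0681 25.8211 0.0000 0.0000
step 4: (k=4,j=0): S=35.5580, (K−S)⁺=66.8620, hold=65.3978 ⇒ V=66.8620 exercise | (k=4,j=1): S=48.3338, (K−S)⁺=54.0862, hold=52.6219 ⇒ V=54.0862 exercise | (k=4,j=2): S=65.7000, (K−S)⁺=36.7200, hold=35.2557 ⇒ V=36.7200 exercise | (k=4,j=3): S=89.3058, (K−S)⁺=13.1142, hold=12.5028 ⇒ V=13.1142 exercise | (k=4,j=4): S=121.3931, (K−S)⁺=0.0000, hold=0.0000 ⇒ V=0.0000 continue  boundary S*=89.3058
step 3: (k=3,j=0): S=41.4566, (K−S)⁺=60.9634, hold=59.4991 ⇒ V=60.9634 exercise | (k=3,j=1): S=56.3519, (K−S)⁺=46.0681, hold=44.6039 ⇒ V=46.0681 exercise | (k=3,j=2): S=76.5989, (K−S)⁺=25.8211, hold=24.3568 ⇒ V=25.8211 exercise | (k=3,j=3): S=104.1206, (K−S)⁺=0.0000, hold=6.3500 ⇒ V=6.3500 continue  boundary S*=76.5989
step 2: (k=2,j=0): S=48.3338, (K−S)⁺=54.0862, hold=52.6219 ⇒ V=54.0862 exercise | (k=2,j=1): S=65.7000, (K−S)⁺=36.7200, hold=35.2557 ⇒ V=36.7200 exercise | (k=2,j=2): S=89.3058, (K−S)⁺=13.1142, hold=15.6873 ⇒ V=15.6873 continue  boundary S*=65.7000
step 1: (k=1,j=0): S=56.3519, (K−S)⁺=46.0681, hold=44.6039 ⇒ V=46.0681 exercise | (k=1,j=1): S=76.5989, (K−S)⁺=25.8211, hold=25.6472 ⇒ V=25.8211 exercise  boundary S*=76.5989
step 0: (k=0,j=0): S=65.7000, (K−S)⁺=36.7200, hold=35.2557 ⇒ V=36.7200 exercise  boundary S*=65.7000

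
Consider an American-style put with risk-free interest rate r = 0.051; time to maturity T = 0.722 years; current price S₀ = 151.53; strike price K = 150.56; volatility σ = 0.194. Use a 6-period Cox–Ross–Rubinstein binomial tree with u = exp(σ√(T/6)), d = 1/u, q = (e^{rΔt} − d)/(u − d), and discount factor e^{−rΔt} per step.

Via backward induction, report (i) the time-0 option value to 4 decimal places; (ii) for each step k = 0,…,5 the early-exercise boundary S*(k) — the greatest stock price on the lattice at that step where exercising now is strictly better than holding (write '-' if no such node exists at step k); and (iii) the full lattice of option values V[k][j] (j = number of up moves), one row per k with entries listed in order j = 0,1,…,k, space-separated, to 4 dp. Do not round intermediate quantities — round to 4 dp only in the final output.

price = 7.1896
boundary = - - - 123.8279 132.4480 141.6681
tree:
7.1896
11.6514 3.2988
18.1251 6.0204 0.9128
26.7321 10.6692 1.9495 0.0000
34.7911 18.1120 4.1635 0.0000 0.0000
42.3256 26.7321 8.8919 0.0000 0.0000 0.0000
49.3697 34.7911 18.1120 0.0000 0.0000 0.0000 0.0000

Δt=0.12033  u=1.06961  d=0.93492  q=0.52888  discount=0.99388
step 6 (expiry): payoffs max(K−S,0) = 49.3697 34.7911 18.1120 0.0000 0.0000 0.0000 0.0000
step 5: (k=5,j=0): S=108.2344, (K−S)⁺=42.3256, hold=41.4044 ⇒ V=42.3256 exercise | (k=5,j=1): S=123.8279, (K−S)⁺=26.7321, hold=25.8109 ⇒ V=26.7321 exercise | (k=5,j=2): S=141.6681, (K−S)⁺=8.8919, hold=8.4807 ⇒ V=8.8919 exercise | (k=5,j=3): S=162.0784, (K−S)⁺=0.0000, hold=0.0000 ⇒ V=0.0000 continue | (k=5,j=4): S=185.4294, (K−S)⁺=0.0000, hold=0.0000 ⇒ V=0.0000 continue | (k=5,j=5): S=212.1445, (K−S)⁺=0.0000, hold=0.0000 ⇒ V=0.0000 continue  boundary S*=141.6681
step 4: (k=4,j=0): S=115.7689, (K−S)⁺=34.7911, hold=33.8699 ⇒ V=34.7911 exercise | (k=4,j=1): S=132.4480, (K−S)⁺=18.1120, hold=17.1909 ⇒ V=18.1120 exercise | (k=4,j=2): S=151.5300, (K−S)⁺=0.0000, hold=4.1635 ⇒ V=4.1635 continue | (k=4,j=3): S=173.3612, (K−S)⁺=0.0000, hold=0.0000 ⇒ V=0.0000 continue | (k=4,j=4): S=198.3377, (K−S)⁺=0.0000, hold=0.0000 ⇒ V=0.0000 continue  boundary S*=132.4480
step 3: (k=3,j=0): S=123.8279, (K−S)⁺=26.7321, hold=25.8109 ⇒ V=26.7321 exercise | (k=3,j=1): S=141.6681, (K−S)⁺=8.8919, hold=10.6692 ⇒ V=10.6692 continue | (k=3,j=2): S=162.0784, (K−S)⁺=0.0000, hold=1.9495 ⇒ V=1.9495 continue | (k=3,j=3): S=185.4294, (K−S)⁺=0.0000, hold=0.0000 ⇒ V=0.0000 continue  boundary S*=123.8279
step 2: (k=2,j=0): S=132.4480, (K−S)⁺=18.1120, hold=18.1251 ⇒ V=18.1251 continue | (k=2,j=1): S=151.5300, (K−S)⁺=0.0000, hold=6.0204 ⇒ V=6.0204 continue | (k=2,j=2): S=173.3612, (K−S)⁺=0.0000, hold=0.9128 ⇒ V=0.9128 continue  boundary S*=-
step 1: (k=1,j=0): S=141.6681, (K−S)⁺=8.8919, hold=11.6514 ⇒ V=11.6514 continue | (k=1,j=1): S=162.0784, (K−S)⁺=0.0000, hold=3.2988 ⇒ V=3.2988 continue  boundary S*=-
step 0: (k=0,j=0): S=151.5300, (K−S)⁺=0.0000, hold=7.1896 ⇒ V=7.1896 continue  boundary S*=-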